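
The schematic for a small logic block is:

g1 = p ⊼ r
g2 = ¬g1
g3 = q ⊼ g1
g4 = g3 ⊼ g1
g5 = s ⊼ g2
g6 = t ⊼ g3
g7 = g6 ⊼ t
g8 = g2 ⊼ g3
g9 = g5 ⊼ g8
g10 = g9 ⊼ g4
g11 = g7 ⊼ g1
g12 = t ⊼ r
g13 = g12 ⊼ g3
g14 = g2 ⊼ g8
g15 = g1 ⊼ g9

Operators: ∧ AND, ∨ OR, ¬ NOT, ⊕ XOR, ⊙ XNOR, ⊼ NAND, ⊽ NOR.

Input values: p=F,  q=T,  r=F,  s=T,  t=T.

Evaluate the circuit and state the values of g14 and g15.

g1 = p NAND r = F NAND F = T
g2 = NOT g1 = NOT T = F
g3 = q NAND g1 = T NAND T = F
g5 = s NAND g2 = T NAND F = T
g8 = g2 NAND g3 = F NAND F = T
g9 = g5 NAND g8 = T NAND T = F
g14 = g2 NAND g8 = F NAND T = T
g15 = g1 NAND g9 = T NAND F = T

g14 = T, g15 = T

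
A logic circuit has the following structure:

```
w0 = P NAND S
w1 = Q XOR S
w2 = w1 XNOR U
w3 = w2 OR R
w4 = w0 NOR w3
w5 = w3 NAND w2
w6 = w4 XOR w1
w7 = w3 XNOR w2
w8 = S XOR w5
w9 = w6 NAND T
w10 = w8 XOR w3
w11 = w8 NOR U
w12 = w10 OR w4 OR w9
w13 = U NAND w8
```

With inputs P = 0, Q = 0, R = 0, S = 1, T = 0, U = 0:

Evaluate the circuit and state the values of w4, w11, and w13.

w0 = P NAND S = 0 NAND 1 = 1
w1 = Q XOR S = 0 XOR 1 = 1
w2 = w1 XNOR U = 1 XNOR 0 = 0
w3 = w2 OR R = 0 OR 0 = 0
w4 = w0 NOR w3 = 1 NOR 0 = 0
w5 = w3 NAND w2 = 0 NAND 0 = 1
w8 = S XOR w5 = 1 XOR 1 = 0
w11 = w8 NOR U = 0 NOR 0 = 1
w13 = U NAND w8 = 0 NAND 0 = 1

w4 = 0; w11 = 1; w13 = 1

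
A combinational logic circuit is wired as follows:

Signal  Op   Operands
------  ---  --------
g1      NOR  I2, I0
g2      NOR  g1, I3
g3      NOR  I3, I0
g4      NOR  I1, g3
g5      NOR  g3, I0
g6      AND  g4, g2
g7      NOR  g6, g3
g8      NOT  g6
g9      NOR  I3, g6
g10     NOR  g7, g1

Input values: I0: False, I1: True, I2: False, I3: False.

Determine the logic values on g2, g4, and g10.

g2 = False, g4 = False, g10 = False

g1 = I2 NOR I0 = False NOR False = True
g2 = g1 NOR I3 = True NOR False = False
g3 = I3 NOR I0 = False NOR False = True
g4 = I1 NOR g3 = True NOR True = False
g6 = g4 AND g2 = False AND False = False
g7 = g6 NOR g3 = False NOR True = False
g10 = g7 NOR g1 = False NOR True = False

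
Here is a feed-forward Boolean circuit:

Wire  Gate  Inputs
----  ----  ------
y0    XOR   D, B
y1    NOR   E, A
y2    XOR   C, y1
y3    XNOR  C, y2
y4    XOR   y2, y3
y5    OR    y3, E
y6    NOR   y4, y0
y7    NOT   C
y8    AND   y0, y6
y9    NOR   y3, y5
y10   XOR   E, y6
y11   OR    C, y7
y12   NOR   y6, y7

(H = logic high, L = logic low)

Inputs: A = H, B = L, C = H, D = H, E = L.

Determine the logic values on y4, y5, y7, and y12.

y4 = L; y5 = H; y7 = L; y12 = H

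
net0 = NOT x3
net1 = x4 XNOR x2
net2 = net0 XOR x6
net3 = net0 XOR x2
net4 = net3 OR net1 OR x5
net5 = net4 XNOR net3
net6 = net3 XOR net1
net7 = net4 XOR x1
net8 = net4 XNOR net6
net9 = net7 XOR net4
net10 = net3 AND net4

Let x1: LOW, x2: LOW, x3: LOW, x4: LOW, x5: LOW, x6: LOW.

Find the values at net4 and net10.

net4 = HIGH, net10 = HIGH

net0 = NOT x3 = NOT LOW = HIGH
net1 = x4 XNOR x2 = LOW XNOR LOW = HIGH
net3 = net0 XOR x2 = HIGH XOR LOW = HIGH
net4 = net3 OR net1 OR x5 = HIGH OR HIGH OR LOW = HIGH
net10 = net3 AND net4 = HIGH AND HIGH = HIGH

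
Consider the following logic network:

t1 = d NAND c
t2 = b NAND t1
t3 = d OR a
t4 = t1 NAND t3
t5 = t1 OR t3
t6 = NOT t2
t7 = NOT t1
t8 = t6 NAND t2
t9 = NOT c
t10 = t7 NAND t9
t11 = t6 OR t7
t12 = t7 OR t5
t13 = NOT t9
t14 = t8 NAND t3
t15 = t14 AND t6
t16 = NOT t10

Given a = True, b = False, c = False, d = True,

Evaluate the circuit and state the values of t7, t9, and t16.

t7 = False  t9 = True  t16 = False

t1 = d NAND c = True NAND False = True
t7 = NOT t1 = NOT True = False
t9 = NOT c = NOT False = True
t10 = t7 NAND t9 = False NAND True = True
t16 = NOT t10 = NOT True = False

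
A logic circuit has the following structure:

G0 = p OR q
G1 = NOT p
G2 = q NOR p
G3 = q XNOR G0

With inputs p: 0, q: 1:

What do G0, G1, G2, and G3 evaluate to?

G0 = 1, G1 = 1, G2 = 0, G3 = 1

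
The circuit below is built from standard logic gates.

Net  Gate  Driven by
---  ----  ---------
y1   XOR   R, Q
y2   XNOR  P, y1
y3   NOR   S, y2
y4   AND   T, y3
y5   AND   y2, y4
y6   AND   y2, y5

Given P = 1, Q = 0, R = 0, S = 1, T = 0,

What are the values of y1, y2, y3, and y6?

y1 = R XOR Q = 0 XOR 0 = 0
y2 = P XNOR y1 = 1 XNOR 0 = 0
y3 = S NOR y2 = 1 NOR 0 = 0
y4 = T AND y3 = 0 AND 0 = 0
y5 = y2 AND y4 = 0 AND 0 = 0
y6 = y2 AND y5 = 0 AND 0 = 0

y1 = 0, y2 = 0, y3 = 0, y6 = 0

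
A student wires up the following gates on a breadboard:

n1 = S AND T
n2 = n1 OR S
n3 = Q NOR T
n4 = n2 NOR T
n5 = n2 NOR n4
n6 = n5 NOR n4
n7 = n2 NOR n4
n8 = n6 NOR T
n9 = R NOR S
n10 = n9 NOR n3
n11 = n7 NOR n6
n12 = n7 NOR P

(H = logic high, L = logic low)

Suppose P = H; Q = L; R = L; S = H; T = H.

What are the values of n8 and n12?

n8 = L  n12 = L

n1 = S AND T = H AND H = H
n2 = n1 OR S = H OR H = H
n4 = n2 NOR T = H NOR H = L
n5 = n2 NOR n4 = H NOR L = L
n6 = n5 NOR n4 = L NOR L = H
n7 = n2 NOR n4 = H NOR L = L
n8 = n6 NOR T = H NOR H = L
n12 = n7 NOR P = L NOR H = L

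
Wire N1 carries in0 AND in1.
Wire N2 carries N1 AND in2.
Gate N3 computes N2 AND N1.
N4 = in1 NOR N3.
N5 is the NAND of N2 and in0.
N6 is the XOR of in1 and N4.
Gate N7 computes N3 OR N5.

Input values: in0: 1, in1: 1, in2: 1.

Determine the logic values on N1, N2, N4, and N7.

N1 = 1  N2 = 1  N4 = 0  N7 = 1

N1 = in0 AND in1 = 1 AND 1 = 1
N2 = N1 AND in2 = 1 AND 1 = 1
N3 = N2 AND N1 = 1 AND 1 = 1
N4 = in1 NOR N3 = 1 NOR 1 = 0
N5 = N2 NAND in0 = 1 NAND 1 = 0
N7 = N3 OR N5 = 1 OR 0 = 1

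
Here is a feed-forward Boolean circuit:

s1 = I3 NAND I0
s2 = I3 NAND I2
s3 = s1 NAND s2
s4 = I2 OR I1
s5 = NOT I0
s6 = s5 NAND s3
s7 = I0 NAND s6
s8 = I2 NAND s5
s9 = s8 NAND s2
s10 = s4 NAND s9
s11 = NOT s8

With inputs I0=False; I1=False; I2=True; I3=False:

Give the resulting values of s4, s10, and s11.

s2 = I3 NAND I2 = False NAND True = True
s4 = I2 OR I1 = True OR False = True
s5 = NOT I0 = NOT False = True
s8 = I2 NAND s5 = True NAND True = False
s9 = s8 NAND s2 = False NAND True = True
s10 = s4 NAND s9 = True NAND True = False
s11 = NOT s8 = NOT False = True

s4 = True; s10 = False; s11 = True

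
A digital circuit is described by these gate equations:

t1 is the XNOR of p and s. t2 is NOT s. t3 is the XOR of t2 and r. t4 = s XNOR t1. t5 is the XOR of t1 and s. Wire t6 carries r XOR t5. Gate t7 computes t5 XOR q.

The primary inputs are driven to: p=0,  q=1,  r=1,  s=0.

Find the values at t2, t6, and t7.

t2 = 1  t6 = 0  t7 = 0

t1 = p XNOR s = 0 XNOR 0 = 1
t2 = NOT s = NOT 0 = 1
t5 = t1 XOR s = 1 XOR 0 = 1
t6 = r XOR t5 = 1 XOR 1 = 0
t7 = t5 XOR q = 1 XOR 1 = 0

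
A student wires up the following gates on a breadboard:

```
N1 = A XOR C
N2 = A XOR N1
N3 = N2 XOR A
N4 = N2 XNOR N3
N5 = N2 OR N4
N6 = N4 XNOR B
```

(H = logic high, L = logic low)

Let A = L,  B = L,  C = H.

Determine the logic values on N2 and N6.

N1 = A XOR C = L XOR H = H
N2 = A XOR N1 = L XOR H = H
N3 = N2 XOR A = H XOR L = H
N4 = N2 XNOR N3 = H XNOR H = H
N6 = N4 XNOR B = H XNOR L = L

N2 = H, N6 = L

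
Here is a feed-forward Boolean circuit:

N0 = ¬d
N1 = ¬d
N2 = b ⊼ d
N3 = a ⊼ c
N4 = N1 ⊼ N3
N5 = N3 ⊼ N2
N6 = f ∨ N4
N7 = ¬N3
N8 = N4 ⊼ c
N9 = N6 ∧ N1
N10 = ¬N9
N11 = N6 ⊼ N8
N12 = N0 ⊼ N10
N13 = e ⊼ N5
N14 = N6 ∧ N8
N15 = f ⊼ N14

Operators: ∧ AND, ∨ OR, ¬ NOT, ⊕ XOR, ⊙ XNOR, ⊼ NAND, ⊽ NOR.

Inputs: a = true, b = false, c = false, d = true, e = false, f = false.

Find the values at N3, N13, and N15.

N3 = true, N13 = true, N15 = true

N1 = NOT d = NOT true = false
N2 = b NAND d = false NAND true = true
N3 = a NAND c = true NAND false = true
N4 = N1 NAND N3 = false NAND true = true
N5 = N3 NAND N2 = true NAND true = false
N6 = f OR N4 = false OR true = true
N8 = N4 NAND c = true NAND false = true
N13 = e NAND N5 = false NAND false = true
N14 = N6 AND N8 = true AND true = true
N15 = f NAND N14 = false NAND true = true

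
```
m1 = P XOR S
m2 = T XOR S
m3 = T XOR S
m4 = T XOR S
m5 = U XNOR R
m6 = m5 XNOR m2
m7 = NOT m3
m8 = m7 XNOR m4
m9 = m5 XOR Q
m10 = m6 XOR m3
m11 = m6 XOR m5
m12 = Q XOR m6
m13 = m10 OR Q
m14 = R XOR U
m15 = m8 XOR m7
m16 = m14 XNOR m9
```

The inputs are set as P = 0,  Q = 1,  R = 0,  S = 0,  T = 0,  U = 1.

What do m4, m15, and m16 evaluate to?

m4 = 0  m15 = 1  m16 = 1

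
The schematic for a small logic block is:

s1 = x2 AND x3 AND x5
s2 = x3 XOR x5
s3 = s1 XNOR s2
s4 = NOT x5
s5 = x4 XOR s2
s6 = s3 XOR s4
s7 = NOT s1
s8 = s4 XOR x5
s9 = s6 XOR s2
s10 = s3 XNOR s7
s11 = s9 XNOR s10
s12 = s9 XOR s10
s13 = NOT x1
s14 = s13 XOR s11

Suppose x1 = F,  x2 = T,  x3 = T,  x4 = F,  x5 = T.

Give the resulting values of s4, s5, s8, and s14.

s4 = F  s5 = F  s8 = T  s14 = T

s1 = x2 AND x3 AND x5 = T AND T AND T = T
s2 = x3 XOR x5 = T XOR T = F
s3 = s1 XNOR s2 = T XNOR F = F
s4 = NOT x5 = NOT T = F
s5 = x4 XOR s2 = F XOR F = F
s6 = s3 XOR s4 = F XOR F = F
s7 = NOT s1 = NOT T = F
s8 = s4 XOR x5 = F XOR T = T
s9 = s6 XOR s2 = F XOR F = F
s10 = s3 XNOR s7 = F XNOR F = T
s11 = s9 XNOR s10 = F XNOR T = F
s13 = NOT x1 = NOT F = T
s14 = s13 XOR s11 = T XOR F = T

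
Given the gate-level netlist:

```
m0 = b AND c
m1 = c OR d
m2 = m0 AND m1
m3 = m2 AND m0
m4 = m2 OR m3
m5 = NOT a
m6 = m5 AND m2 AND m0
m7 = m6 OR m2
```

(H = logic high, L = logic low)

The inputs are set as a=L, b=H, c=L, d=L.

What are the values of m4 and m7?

m0 = b AND c = H AND L = L
m1 = c OR d = L OR L = L
m2 = m0 AND m1 = L AND L = L
m3 = m2 AND m0 = L AND L = L
m4 = m2 OR m3 = L OR L = L
m5 = NOT a = NOT L = H
m6 = m5 AND m2 AND m0 = H AND L AND L = L
m7 = m6 OR m2 = L OR L = L

m4 = L, m7 = L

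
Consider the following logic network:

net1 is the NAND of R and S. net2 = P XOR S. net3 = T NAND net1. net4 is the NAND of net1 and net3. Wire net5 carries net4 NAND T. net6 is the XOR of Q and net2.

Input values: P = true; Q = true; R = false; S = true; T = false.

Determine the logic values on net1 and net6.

net1 = true; net6 = true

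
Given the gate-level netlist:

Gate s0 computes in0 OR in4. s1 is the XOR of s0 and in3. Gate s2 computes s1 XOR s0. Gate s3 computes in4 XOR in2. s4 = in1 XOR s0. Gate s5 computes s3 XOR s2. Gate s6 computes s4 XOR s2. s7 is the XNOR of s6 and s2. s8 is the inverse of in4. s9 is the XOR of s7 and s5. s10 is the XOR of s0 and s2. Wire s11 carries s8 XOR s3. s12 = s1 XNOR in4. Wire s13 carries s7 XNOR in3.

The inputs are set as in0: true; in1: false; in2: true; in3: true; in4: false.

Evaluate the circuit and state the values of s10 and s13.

s0 = in0 OR in4 = true OR false = true
s1 = s0 XOR in3 = true XOR true = false
s2 = s1 XOR s0 = false XOR true = true
s4 = in1 XOR s0 = false XOR true = true
s6 = s4 XOR s2 = true XOR true = false
s7 = s6 XNOR s2 = false XNOR true = false
s10 = s0 XOR s2 = true XOR true = false
s13 = s7 XNOR in3 = false XNOR true = false

s10 = false, s13 = false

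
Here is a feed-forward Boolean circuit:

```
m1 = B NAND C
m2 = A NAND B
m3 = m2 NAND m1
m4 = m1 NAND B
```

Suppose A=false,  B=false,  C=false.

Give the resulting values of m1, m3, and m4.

m1 = true  m3 = false  m4 = true

m1 = B NAND C = false NAND false = true
m2 = A NAND B = false NAND false = true
m3 = m2 NAND m1 = true NAND true = false
m4 = m1 NAND B = true NAND false = true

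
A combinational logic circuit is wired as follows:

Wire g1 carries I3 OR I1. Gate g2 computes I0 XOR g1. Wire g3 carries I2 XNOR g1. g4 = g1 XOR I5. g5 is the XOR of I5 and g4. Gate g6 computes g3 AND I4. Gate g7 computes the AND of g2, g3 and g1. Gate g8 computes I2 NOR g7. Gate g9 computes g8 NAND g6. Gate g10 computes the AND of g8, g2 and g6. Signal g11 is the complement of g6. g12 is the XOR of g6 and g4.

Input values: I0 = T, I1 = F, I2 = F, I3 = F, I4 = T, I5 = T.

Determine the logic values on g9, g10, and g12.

g1 = I3 OR I1 = F OR F = F
g2 = I0 XOR g1 = T XOR F = T
g3 = I2 XNOR g1 = F XNOR F = T
g4 = g1 XOR I5 = F XOR T = T
g6 = g3 AND I4 = T AND T = T
g7 = g2 AND g3 AND g1 = T AND T AND F = F
g8 = I2 NOR g7 = F NOR F = T
g9 = g8 NAND g6 = T NAND T = F
g10 = g8 AND g2 AND g6 = T AND T AND T = T
g12 = g6 XOR g4 = T XOR T = F

g9 = F  g10 = T  g12 = F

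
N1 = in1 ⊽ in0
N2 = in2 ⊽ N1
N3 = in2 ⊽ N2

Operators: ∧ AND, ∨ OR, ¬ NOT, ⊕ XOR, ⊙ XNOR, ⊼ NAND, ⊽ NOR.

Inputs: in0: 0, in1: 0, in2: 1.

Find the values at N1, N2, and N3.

N1 = 1; N2 = 0; N3 = 0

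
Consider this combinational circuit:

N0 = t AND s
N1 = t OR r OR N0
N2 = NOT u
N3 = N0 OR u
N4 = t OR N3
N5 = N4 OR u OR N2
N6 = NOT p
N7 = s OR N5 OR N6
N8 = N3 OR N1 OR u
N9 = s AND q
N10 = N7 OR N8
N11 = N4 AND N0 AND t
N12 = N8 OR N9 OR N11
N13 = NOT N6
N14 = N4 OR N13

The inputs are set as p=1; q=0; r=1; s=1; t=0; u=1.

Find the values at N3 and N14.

N3 = 1, N14 = 1

N0 = t AND s = 0 AND 1 = 0
N3 = N0 OR u = 0 OR 1 = 1
N4 = t OR N3 = 0 OR 1 = 1
N6 = NOT p = NOT 1 = 0
N13 = NOT N6 = NOT 0 = 1
N14 = N4 OR N13 = 1 OR 1 = 1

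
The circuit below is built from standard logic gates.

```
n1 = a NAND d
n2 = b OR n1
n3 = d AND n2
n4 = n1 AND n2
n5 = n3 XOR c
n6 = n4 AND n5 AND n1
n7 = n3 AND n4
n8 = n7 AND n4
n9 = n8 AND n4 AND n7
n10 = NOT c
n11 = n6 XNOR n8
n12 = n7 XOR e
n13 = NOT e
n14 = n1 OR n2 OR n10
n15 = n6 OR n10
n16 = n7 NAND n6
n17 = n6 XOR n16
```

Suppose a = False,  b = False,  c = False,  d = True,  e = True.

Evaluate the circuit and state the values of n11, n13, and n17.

n11 = True, n13 = False, n17 = True

n1 = a NAND d = False NAND True = True
n2 = b OR n1 = False OR True = True
n3 = d AND n2 = True AND True = True
n4 = n1 AND n2 = True AND True = True
n5 = n3 XOR c = True XOR False = True
n6 = n4 AND n5 AND n1 = True AND True AND True = True
n7 = n3 AND n4 = True AND True = True
n8 = n7 AND n4 = True AND True = True
n11 = n6 XNOR n8 = True XNOR True = True
n13 = NOT e = NOT True = False
n16 = n7 NAND n6 = True NAND True = False
n17 = n6 XOR n16 = True XOR False = True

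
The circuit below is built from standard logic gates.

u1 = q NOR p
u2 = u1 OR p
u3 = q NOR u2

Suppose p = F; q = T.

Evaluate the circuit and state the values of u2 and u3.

u1 = q NOR p = T NOR F = F
u2 = u1 OR p = F OR F = F
u3 = q NOR u2 = T NOR F = F

u2 = F  u3 = F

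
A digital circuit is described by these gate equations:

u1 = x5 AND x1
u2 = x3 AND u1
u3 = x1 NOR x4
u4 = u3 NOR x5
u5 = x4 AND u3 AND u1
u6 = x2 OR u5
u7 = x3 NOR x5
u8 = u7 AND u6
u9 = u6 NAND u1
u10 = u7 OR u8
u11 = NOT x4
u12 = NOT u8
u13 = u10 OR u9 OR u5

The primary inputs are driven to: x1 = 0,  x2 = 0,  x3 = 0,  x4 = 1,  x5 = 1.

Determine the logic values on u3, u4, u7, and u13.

u3 = 0, u4 = 0, u7 = 0, u13 = 1

u1 = x5 AND x1 = 1 AND 0 = 0
u3 = x1 NOR x4 = 0 NOR 1 = 0
u4 = u3 NOR x5 = 0 NOR 1 = 0
u5 = x4 AND u3 AND u1 = 1 AND 0 AND 0 = 0
u6 = x2 OR u5 = 0 OR 0 = 0
u7 = x3 NOR x5 = 0 NOR 1 = 0
u8 = u7 AND u6 = 0 AND 0 = 0
u9 = u6 NAND u1 = 0 NAND 0 = 1
u10 = u7 OR u8 = 0 OR 0 = 0
u13 = u10 OR u9 OR u5 = 0 OR 1 OR 0 = 1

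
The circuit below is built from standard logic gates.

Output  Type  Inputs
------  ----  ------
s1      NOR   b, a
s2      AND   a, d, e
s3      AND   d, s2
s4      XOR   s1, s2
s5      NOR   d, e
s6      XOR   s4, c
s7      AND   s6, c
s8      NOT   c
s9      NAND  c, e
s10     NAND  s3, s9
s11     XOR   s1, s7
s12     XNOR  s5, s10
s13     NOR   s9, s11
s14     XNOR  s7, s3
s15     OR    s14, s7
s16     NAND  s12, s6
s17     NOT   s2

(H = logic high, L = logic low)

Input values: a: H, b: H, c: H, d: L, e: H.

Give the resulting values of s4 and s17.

s4 = L, s17 = H

s1 = b NOR a = H NOR H = L
s2 = a AND d AND e = H AND L AND H = L
s4 = s1 XOR s2 = L XOR L = L
s17 = NOT s2 = NOT L = H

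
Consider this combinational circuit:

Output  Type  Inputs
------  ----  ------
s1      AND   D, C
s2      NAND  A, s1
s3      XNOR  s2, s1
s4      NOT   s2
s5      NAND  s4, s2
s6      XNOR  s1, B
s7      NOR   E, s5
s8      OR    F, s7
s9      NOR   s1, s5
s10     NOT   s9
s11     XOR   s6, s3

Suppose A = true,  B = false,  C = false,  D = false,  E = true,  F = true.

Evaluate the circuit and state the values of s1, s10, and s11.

s1 = false, s10 = true, s11 = true

s1 = D AND C = false AND false = false
s2 = A NAND s1 = true NAND false = true
s3 = s2 XNOR s1 = true XNOR false = false
s4 = NOT s2 = NOT true = false
s5 = s4 NAND s2 = false NAND true = true
s6 = s1 XNOR B = false XNOR false = true
s9 = s1 NOR s5 = false NOR true = false
s10 = NOT s9 = NOT false = true
s11 = s6 XOR s3 = true XOR false = true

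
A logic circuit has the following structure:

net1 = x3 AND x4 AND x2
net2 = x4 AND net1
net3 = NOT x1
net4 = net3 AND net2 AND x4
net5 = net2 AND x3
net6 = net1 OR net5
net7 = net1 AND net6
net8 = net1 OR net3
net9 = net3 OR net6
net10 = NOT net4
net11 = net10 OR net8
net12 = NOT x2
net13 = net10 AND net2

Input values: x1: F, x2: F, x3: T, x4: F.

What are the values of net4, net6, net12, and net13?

net1 = x3 AND x4 AND x2 = T AND F AND F = F
net2 = x4 AND net1 = F AND F = F
net3 = NOT x1 = NOT F = T
net4 = net3 AND net2 AND x4 = T AND F AND F = F
net5 = net2 AND x3 = F AND T = F
net6 = net1 OR net5 = F OR F = F
net10 = NOT net4 = NOT F = T
net12 = NOT x2 = NOT F = T
net13 = net10 AND net2 = T AND F = F

net4 = F  net6 = F  net12 = T  net13 = F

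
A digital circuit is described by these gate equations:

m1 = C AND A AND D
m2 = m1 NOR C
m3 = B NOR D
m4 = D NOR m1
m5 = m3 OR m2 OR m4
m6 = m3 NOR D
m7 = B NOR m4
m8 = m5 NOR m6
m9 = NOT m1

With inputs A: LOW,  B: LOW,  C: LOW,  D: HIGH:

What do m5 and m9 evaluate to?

m5 = HIGH; m9 = HIGH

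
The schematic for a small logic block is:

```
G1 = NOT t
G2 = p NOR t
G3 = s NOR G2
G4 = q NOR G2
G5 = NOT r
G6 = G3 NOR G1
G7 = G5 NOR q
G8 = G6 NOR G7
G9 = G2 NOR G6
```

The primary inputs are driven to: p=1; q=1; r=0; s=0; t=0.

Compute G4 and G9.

G1 = NOT t = NOT 0 = 1
G2 = p NOR t = 1 NOR 0 = 0
G3 = s NOR G2 = 0 NOR 0 = 1
G4 = q NOR G2 = 1 NOR 0 = 0
G6 = G3 NOR G1 = 1 NOR 1 = 0
G9 = G2 NOR G6 = 0 NOR 0 = 1

G4 = 0, G9 = 1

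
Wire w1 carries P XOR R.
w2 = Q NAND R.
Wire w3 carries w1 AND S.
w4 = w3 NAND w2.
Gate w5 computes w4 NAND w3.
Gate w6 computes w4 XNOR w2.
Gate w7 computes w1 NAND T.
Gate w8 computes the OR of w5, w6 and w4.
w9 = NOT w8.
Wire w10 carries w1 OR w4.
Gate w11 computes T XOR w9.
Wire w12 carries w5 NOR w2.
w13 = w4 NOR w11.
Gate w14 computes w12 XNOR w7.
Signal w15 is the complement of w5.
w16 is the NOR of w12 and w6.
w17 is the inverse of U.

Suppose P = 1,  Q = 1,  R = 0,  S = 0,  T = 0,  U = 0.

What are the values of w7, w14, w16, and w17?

w1 = P XOR R = 1 XOR 0 = 1
w2 = Q NAND R = 1 NAND 0 = 1
w3 = w1 AND S = 1 AND 0 = 0
w4 = w3 NAND w2 = 0 NAND 1 = 1
w5 = w4 NAND w3 = 1 NAND 0 = 1
w6 = w4 XNOR w2 = 1 XNOR 1 = 1
w7 = w1 NAND T = 1 NAND 0 = 1
w12 = w5 NOR w2 = 1 NOR 1 = 0
w14 = w12 XNOR w7 = 0 XNOR 1 = 0
w16 = w12 NOR w6 = 0 NOR 1 = 0
w17 = NOT U = NOT 0 = 1

w7 = 1, w14 = 0, w16 = 0, w17 = 1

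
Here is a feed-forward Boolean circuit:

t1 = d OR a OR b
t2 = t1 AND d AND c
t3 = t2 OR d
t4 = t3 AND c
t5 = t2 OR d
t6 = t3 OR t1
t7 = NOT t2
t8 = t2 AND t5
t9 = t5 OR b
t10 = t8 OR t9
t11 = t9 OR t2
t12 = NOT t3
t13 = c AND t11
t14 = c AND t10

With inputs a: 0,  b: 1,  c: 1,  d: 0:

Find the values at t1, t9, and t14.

t1 = d OR a OR b = 0 OR 0 OR 1 = 1
t2 = t1 AND d AND c = 1 AND 0 AND 1 = 0
t5 = t2 OR d = 0 OR 0 = 0
t8 = t2 AND t5 = 0 AND 0 = 0
t9 = t5 OR b = 0 OR 1 = 1
t10 = t8 OR t9 = 0 OR 1 = 1
t14 = c AND t10 = 1 AND 1 = 1

t1 = 1; t9 = 1; t14 = 1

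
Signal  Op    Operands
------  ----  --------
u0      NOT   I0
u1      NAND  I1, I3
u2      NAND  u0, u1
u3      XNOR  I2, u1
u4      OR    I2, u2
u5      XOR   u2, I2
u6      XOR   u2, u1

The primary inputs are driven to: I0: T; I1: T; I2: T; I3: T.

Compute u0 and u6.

u0 = F  u6 = T

u0 = NOT I0 = NOT T = F
u1 = I1 NAND I3 = T NAND T = F
u2 = u0 NAND u1 = F NAND F = T
u6 = u2 XOR u1 = T XOR F = T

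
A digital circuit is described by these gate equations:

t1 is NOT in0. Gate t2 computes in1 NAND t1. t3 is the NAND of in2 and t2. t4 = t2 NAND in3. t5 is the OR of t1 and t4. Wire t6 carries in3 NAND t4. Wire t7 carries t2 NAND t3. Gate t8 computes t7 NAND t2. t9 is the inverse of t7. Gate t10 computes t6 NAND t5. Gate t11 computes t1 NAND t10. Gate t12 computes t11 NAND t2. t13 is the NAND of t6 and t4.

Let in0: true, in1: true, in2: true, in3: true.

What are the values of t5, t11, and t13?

t5 = false, t11 = true, t13 = true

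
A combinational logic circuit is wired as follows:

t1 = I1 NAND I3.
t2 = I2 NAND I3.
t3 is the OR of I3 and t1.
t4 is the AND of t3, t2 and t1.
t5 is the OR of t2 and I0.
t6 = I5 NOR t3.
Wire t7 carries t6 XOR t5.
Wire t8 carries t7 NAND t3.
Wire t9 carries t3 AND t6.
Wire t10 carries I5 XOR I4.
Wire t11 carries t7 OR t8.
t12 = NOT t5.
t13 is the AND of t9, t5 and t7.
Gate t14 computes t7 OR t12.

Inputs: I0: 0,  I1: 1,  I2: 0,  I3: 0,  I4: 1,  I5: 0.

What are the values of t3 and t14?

t1 = I1 NAND I3 = 1 NAND 0 = 1
t2 = I2 NAND I3 = 0 NAND 0 = 1
t3 = I3 OR t1 = 0 OR 1 = 1
t5 = t2 OR I0 = 1 OR 0 = 1
t6 = I5 NOR t3 = 0 NOR 1 = 0
t7 = t6 XOR t5 = 0 XOR 1 = 1
t12 = NOT t5 = NOT 1 = 0
t14 = t7 OR t12 = 1 OR 0 = 1

t3 = 1; t14 = 1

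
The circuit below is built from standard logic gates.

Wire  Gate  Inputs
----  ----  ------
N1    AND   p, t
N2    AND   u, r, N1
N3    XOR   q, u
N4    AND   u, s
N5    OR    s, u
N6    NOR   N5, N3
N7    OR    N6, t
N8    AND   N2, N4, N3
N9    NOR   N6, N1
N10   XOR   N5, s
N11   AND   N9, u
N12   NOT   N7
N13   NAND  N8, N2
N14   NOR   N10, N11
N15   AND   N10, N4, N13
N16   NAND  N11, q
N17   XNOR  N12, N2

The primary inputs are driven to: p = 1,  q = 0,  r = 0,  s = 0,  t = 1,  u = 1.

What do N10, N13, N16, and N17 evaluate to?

N10 = 1  N13 = 1  N16 = 1  N17 = 1

N1 = p AND t = 1 AND 1 = 1
N2 = u AND r AND N1 = 1 AND 0 AND 1 = 0
N3 = q XOR u = 0 XOR 1 = 1
N4 = u AND s = 1 AND 0 = 0
N5 = s OR u = 0 OR 1 = 1
N6 = N5 NOR N3 = 1 NOR 1 = 0
N7 = N6 OR t = 0 OR 1 = 1
N8 = N2 AND N4 AND N3 = 0 AND 0 AND 1 = 0
N9 = N6 NOR N1 = 0 NOR 1 = 0
N10 = N5 XOR s = 1 XOR 0 = 1
N11 = N9 AND u = 0 AND 1 = 0
N12 = NOT N7 = NOT 1 = 0
N13 = N8 NAND N2 = 0 NAND 0 = 1
N16 = N11 NAND q = 0 NAND 0 = 1
N17 = N12 XNOR N2 = 0 XNOR 0 = 1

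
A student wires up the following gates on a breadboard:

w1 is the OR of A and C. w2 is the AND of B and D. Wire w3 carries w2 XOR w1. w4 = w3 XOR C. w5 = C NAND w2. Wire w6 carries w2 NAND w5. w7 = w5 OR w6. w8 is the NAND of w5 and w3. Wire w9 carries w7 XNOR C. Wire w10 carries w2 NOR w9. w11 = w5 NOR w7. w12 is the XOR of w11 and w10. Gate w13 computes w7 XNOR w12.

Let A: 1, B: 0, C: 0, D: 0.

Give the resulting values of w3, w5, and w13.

w3 = 1, w5 = 1, w13 = 1

w1 = A OR C = 1 OR 0 = 1
w2 = B AND D = 0 AND 0 = 0
w3 = w2 XOR w1 = 0 XOR 1 = 1
w5 = C NAND w2 = 0 NAND 0 = 1
w6 = w2 NAND w5 = 0 NAND 1 = 1
w7 = w5 OR w6 = 1 OR 1 = 1
w9 = w7 XNOR C = 1 XNOR 0 = 0
w10 = w2 NOR w9 = 0 NOR 0 = 1
w11 = w5 NOR w7 = 1 NOR 1 = 0
w12 = w11 XOR w10 = 0 XOR 1 = 1
w13 = w7 XNOR w12 = 1 XNOR 1 = 1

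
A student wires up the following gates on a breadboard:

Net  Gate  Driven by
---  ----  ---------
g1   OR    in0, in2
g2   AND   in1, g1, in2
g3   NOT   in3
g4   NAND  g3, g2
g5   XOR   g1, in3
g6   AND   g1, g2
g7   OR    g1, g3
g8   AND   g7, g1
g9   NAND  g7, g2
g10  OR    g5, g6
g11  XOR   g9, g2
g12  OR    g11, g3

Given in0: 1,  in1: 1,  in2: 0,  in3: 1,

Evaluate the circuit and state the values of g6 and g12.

g6 = 0, g12 = 1

g1 = in0 OR in2 = 1 OR 0 = 1
g2 = in1 AND g1 AND in2 = 1 AND 1 AND 0 = 0
g3 = NOT in3 = NOT 1 = 0
g6 = g1 AND g2 = 1 AND 0 = 0
g7 = g1 OR g3 = 1 OR 0 = 1
g9 = g7 NAND g2 = 1 NAND 0 = 1
g11 = g9 XOR g2 = 1 XOR 0 = 1
g12 = g11 OR g3 = 1 OR 0 = 1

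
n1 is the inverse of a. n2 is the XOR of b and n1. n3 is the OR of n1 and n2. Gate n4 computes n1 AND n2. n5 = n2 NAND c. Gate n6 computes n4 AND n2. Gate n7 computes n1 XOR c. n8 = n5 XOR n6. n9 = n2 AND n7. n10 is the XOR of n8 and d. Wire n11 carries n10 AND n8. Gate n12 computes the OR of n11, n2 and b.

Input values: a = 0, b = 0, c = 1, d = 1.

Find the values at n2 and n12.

n1 = NOT a = NOT 0 = 1
n2 = b XOR n1 = 0 XOR 1 = 1
n4 = n1 AND n2 = 1 AND 1 = 1
n5 = n2 NAND c = 1 NAND 1 = 0
n6 = n4 AND n2 = 1 AND 1 = 1
n8 = n5 XOR n6 = 0 XOR 1 = 1
n10 = n8 XOR d = 1 XOR 1 = 0
n11 = n10 AND n8 = 0 AND 1 = 0
n12 = n11 OR n2 OR b = 0 OR 1 OR 0 = 1

n2 = 1, n12 = 1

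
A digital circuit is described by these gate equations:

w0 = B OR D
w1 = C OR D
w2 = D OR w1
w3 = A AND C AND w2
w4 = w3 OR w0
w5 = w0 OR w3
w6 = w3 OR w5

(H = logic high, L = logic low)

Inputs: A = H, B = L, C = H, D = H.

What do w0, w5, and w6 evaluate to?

w0 = H  w5 = H  w6 = H

w0 = B OR D = L OR H = H
w1 = C OR D = H OR H = H
w2 = D OR w1 = H OR H = H
w3 = A AND C AND w2 = H AND H AND H = H
w5 = w0 OR w3 = H OR H = H
w6 = w3 OR w5 = H OR H = H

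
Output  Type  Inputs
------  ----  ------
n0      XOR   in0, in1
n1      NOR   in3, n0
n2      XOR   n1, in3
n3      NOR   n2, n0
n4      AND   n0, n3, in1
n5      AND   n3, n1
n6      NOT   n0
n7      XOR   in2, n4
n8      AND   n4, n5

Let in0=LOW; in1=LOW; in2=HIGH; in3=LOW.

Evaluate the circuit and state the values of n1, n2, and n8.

n0 = in0 XOR in1 = LOW XOR LOW = LOW
n1 = in3 NOR n0 = LOW NOR LOW = HIGH
n2 = n1 XOR in3 = HIGH XOR LOW = HIGH
n3 = n2 NOR n0 = HIGH NOR LOW = LOW
n4 = n0 AND n3 AND in1 = LOW AND LOW AND LOW = LOW
n5 = n3 AND n1 = LOW AND HIGH = LOW
n8 = n4 AND n5 = LOW AND LOW = LOW

n1 = HIGH; n2 = HIGH; n8 = LOW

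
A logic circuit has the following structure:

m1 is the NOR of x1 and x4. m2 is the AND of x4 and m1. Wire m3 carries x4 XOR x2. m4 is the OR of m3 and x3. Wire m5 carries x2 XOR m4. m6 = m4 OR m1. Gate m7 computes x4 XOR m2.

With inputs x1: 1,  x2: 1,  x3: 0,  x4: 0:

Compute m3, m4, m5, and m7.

m3 = 1, m4 = 1, m5 = 0, m7 = 0

m1 = x1 NOR x4 = 1 NOR 0 = 0
m2 = x4 AND m1 = 0 AND 0 = 0
m3 = x4 XOR x2 = 0 XOR 1 = 1
m4 = m3 OR x3 = 1 OR 0 = 1
m5 = x2 XOR m4 = 1 XOR 1 = 0
m7 = x4 XOR m2 = 0 XOR 0 = 0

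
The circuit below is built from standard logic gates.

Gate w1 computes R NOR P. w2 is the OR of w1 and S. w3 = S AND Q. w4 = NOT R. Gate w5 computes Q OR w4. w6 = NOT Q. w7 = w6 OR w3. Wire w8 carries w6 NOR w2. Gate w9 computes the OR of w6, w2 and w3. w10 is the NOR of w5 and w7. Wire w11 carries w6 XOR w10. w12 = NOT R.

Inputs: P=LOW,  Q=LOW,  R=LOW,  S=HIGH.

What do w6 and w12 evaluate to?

w6 = NOT Q = NOT LOW = HIGH
w12 = NOT R = NOT LOW = HIGH

w6 = HIGH  w12 = HIGH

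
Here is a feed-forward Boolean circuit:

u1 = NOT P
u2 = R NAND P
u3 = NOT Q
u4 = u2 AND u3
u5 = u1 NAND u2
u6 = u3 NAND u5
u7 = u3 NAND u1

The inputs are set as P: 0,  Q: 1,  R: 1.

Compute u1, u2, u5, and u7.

u1 = NOT P = NOT 0 = 1
u2 = R NAND P = 1 NAND 0 = 1
u3 = NOT Q = NOT 1 = 0
u5 = u1 NAND u2 = 1 NAND 1 = 0
u7 = u3 NAND u1 = 0 NAND 1 = 1

u1 = 1  u2 = 1  u5 = 0  u7 = 1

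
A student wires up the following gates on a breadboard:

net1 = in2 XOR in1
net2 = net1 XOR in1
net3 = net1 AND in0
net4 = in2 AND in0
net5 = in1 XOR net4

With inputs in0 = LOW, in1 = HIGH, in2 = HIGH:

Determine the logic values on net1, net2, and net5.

net1 = LOW, net2 = HIGH, net5 = HIGH

net1 = in2 XOR in1 = HIGH XOR HIGH = LOW
net2 = net1 XOR in1 = LOW XOR HIGH = HIGH
net4 = in2 AND in0 = HIGH AND LOW = LOW
net5 = in1 XOR net4 = HIGH XOR LOW = HIGH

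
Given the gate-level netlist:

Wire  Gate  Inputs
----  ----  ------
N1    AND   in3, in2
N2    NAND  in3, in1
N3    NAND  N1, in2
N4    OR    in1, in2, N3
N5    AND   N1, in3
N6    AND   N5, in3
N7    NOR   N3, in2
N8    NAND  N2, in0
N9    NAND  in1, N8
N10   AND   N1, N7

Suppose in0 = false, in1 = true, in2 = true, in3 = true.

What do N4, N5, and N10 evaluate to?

N4 = true; N5 = true; N10 = false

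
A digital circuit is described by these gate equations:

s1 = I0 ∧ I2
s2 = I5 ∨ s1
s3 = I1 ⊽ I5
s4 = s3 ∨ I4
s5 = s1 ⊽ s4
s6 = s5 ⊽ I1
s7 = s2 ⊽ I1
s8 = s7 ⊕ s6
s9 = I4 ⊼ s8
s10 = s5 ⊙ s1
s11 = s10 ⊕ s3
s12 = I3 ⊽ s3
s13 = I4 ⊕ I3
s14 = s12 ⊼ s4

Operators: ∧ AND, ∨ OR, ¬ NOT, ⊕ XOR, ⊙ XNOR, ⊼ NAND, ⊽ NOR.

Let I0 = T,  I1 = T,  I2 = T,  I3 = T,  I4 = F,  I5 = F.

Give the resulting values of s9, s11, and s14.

s9 = T; s11 = F; s14 = T

s1 = I0 AND I2 = T AND T = T
s2 = I5 OR s1 = F OR T = T
s3 = I1 NOR I5 = T NOR F = F
s4 = s3 OR I4 = F OR F = F
s5 = s1 NOR s4 = T NOR F = F
s6 = s5 NOR I1 = F NOR T = F
s7 = s2 NOR I1 = T NOR T = F
s8 = s7 XOR s6 = F XOR F = F
s9 = I4 NAND s8 = F NAND F = T
s10 = s5 XNOR s1 = F XNOR T = F
s11 = s10 XOR s3 = F XOR F = F
s12 = I3 NOR s3 = T NOR F = F
s14 = s12 NAND s4 = F NAND F = T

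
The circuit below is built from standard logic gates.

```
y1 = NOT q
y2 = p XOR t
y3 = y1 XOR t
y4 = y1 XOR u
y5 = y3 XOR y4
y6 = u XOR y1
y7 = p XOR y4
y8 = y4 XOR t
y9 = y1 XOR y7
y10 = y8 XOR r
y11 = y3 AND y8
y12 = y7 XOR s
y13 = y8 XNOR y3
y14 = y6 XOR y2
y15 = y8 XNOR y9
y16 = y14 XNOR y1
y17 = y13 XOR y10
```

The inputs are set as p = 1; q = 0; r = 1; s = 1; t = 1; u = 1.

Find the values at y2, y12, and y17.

y2 = 0; y12 = 0; y17 = 0

y1 = NOT q = NOT 0 = 1
y2 = p XOR t = 1 XOR 1 = 0
y3 = y1 XOR t = 1 XOR 1 = 0
y4 = y1 XOR u = 1 XOR 1 = 0
y7 = p XOR y4 = 1 XOR 0 = 1
y8 = y4 XOR t = 0 XOR 1 = 1
y10 = y8 XOR r = 1 XOR 1 = 0
y12 = y7 XOR s = 1 XOR 1 = 0
y13 = y8 XNOR y3 = 1 XNOR 0 = 0
y17 = y13 XOR y10 = 0 XOR 0 = 0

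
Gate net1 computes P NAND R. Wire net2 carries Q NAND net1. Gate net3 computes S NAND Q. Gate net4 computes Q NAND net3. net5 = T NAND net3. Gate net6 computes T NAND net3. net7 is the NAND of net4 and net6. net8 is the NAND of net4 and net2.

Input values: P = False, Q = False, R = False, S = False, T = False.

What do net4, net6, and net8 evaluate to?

net1 = P NAND R = False NAND False = True
net2 = Q NAND net1 = False NAND True = True
net3 = S NAND Q = False NAND False = True
net4 = Q NAND net3 = False NAND True = True
net6 = T NAND net3 = False NAND True = True
net8 = net4 NAND net2 = True NAND True = False

net4 = True, net6 = True, net8 = False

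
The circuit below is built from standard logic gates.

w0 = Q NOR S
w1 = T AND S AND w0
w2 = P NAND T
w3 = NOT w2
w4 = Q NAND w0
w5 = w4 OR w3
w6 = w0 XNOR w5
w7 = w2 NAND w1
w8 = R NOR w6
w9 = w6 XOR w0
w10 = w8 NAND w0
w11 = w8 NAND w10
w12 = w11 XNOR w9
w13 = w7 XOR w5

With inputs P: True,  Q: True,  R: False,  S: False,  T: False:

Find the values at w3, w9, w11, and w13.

w3 = False, w9 = False, w11 = False, w13 = False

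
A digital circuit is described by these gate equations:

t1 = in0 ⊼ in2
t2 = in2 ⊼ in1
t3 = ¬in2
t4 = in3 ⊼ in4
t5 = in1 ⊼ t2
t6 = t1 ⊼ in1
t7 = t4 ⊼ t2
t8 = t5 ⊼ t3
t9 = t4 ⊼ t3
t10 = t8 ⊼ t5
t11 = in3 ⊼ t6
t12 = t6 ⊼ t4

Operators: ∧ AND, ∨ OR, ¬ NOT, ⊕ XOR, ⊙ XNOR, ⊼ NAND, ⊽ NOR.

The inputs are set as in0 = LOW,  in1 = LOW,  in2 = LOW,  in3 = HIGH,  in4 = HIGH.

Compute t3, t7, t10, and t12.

t3 = HIGH, t7 = HIGH, t10 = HIGH, t12 = HIGH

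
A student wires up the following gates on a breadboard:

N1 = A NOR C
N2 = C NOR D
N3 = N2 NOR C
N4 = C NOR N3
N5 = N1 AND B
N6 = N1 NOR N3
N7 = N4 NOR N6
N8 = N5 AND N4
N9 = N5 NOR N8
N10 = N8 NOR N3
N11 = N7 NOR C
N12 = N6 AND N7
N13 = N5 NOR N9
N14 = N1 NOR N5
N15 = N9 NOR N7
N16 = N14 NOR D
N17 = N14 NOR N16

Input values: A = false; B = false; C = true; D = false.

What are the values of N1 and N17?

N1 = A NOR C = false NOR true = false
N5 = N1 AND B = false AND false = false
N14 = N1 NOR N5 = false NOR false = true
N16 = N14 NOR D = true NOR false = false
N17 = N14 NOR N16 = true NOR false = false

N1 = false  N17 = false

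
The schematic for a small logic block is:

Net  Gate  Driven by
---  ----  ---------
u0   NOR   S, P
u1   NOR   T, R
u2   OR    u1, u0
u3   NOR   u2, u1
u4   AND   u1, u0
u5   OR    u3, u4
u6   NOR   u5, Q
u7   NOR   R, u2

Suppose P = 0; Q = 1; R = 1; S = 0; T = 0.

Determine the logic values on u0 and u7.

u0 = 1; u7 = 0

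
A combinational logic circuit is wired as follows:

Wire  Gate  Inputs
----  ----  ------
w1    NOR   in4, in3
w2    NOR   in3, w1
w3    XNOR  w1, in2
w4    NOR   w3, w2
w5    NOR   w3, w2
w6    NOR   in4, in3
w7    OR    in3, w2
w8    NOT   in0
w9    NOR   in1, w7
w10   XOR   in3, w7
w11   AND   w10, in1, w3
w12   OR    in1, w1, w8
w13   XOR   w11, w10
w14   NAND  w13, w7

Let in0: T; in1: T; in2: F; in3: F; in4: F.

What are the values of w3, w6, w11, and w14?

w3 = F, w6 = T, w11 = F, w14 = T

w1 = in4 NOR in3 = F NOR F = T
w2 = in3 NOR w1 = F NOR T = F
w3 = w1 XNOR in2 = T XNOR F = F
w6 = in4 NOR in3 = F NOR F = T
w7 = in3 OR w2 = F OR F = F
w10 = in3 XOR w7 = F XOR F = F
w11 = w10 AND in1 AND w3 = F AND T AND F = F
w13 = w11 XOR w10 = F XOR F = F
w14 = w13 NAND w7 = F NAND F = T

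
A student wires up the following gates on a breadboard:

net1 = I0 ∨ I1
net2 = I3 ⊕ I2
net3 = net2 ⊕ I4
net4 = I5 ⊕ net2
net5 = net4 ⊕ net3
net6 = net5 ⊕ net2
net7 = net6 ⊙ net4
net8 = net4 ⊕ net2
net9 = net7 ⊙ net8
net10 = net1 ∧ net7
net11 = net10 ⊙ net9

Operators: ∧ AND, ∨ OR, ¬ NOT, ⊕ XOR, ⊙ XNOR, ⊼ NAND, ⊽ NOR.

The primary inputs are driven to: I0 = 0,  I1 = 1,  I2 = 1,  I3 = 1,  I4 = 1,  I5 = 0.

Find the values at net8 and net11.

net1 = I0 OR I1 = 0 OR 1 = 1
net2 = I3 XOR I2 = 1 XOR 1 = 0
net3 = net2 XOR I4 = 0 XOR 1 = 1
net4 = I5 XOR net2 = 0 XOR 0 = 0
net5 = net4 XOR net3 = 0 XOR 1 = 1
net6 = net5 XOR net2 = 1 XOR 0 = 1
net7 = net6 XNOR net4 = 1 XNOR 0 = 0
net8 = net4 XOR net2 = 0 XOR 0 = 0
net9 = net7 XNOR net8 = 0 XNOR 0 = 1
net10 = net1 AND net7 = 1 AND 0 = 0
net11 = net10 XNOR net9 = 0 XNOR 1 = 0

net8 = 0; net11 = 0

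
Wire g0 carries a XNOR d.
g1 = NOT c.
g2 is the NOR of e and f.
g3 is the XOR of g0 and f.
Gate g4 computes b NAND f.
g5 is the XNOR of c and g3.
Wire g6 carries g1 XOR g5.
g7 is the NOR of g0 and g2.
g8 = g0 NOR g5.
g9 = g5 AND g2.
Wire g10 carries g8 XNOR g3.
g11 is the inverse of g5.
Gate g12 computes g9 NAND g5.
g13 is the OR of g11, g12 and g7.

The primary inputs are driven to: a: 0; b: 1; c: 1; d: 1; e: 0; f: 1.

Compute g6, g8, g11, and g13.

g6 = 1  g8 = 0  g11 = 0  g13 = 1

g0 = a XNOR d = 0 XNOR 1 = 0
g1 = NOT c = NOT 1 = 0
g2 = e NOR f = 0 NOR 1 = 0
g3 = g0 XOR f = 0 XOR 1 = 1
g5 = c XNOR g3 = 1 XNOR 1 = 1
g6 = g1 XOR g5 = 0 XOR 1 = 1
g7 = g0 NOR g2 = 0 NOR 0 = 1
g8 = g0 NOR g5 = 0 NOR 1 = 0
g9 = g5 AND g2 = 1 AND 0 = 0
g11 = NOT g5 = NOT 1 = 0
g12 = g9 NAND g5 = 0 NAND 1 = 1
g13 = g11 OR g12 OR g7 = 0 OR 1 OR 1 = 1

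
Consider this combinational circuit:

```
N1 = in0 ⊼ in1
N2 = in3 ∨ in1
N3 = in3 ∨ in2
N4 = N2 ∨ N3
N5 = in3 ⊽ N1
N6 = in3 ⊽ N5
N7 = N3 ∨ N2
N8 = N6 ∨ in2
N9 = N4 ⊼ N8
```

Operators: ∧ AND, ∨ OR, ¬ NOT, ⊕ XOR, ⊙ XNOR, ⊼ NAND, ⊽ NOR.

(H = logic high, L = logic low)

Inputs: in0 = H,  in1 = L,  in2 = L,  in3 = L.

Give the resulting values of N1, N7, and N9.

N1 = H, N7 = L, N9 = H

N1 = in0 NAND in1 = H NAND L = H
N2 = in3 OR in1 = L OR L = L
N3 = in3 OR in2 = L OR L = L
N4 = N2 OR N3 = L OR L = L
N5 = in3 NOR N1 = L NOR H = L
N6 = in3 NOR N5 = L NOR L = H
N7 = N3 OR N2 = L OR L = L
N8 = N6 OR in2 = H OR L = H
N9 = N4 NAND N8 = L NAND H = H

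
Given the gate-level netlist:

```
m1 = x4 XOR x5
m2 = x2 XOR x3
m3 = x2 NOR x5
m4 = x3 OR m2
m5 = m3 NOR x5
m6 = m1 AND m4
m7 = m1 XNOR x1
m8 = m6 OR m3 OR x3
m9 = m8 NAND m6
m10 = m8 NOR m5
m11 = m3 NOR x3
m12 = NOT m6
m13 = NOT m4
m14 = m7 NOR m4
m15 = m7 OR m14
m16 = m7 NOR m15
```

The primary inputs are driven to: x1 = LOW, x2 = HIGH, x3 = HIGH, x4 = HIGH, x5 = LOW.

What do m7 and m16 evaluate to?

m7 = LOW, m16 = HIGH

m1 = x4 XOR x5 = HIGH XOR LOW = HIGH
m2 = x2 XOR x3 = HIGH XOR HIGH = LOW
m4 = x3 OR m2 = HIGH OR LOW = HIGH
m7 = m1 XNOR x1 = HIGH XNOR LOW = LOW
m14 = m7 NOR m4 = LOW NOR HIGH = LOW
m15 = m7 OR m14 = LOW OR LOW = LOW
m16 = m7 NOR m15 = LOW NOR LOW = HIGH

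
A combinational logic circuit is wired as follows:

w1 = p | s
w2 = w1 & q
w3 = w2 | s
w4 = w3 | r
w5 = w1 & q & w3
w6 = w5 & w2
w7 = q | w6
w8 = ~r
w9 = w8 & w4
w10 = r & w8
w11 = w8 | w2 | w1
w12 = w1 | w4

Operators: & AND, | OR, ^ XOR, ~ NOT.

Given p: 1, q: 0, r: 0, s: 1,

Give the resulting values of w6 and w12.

w6 = 0, w12 = 1

w1 = p OR s = 1 OR 1 = 1
w2 = w1 AND q = 1 AND 0 = 0
w3 = w2 OR s = 0 OR 1 = 1
w4 = w3 OR r = 1 OR 0 = 1
w5 = w1 AND q AND w3 = 1 AND 0 AND 1 = 0
w6 = w5 AND w2 = 0 AND 0 = 0
w12 = w1 OR w4 = 1 OR 1 = 1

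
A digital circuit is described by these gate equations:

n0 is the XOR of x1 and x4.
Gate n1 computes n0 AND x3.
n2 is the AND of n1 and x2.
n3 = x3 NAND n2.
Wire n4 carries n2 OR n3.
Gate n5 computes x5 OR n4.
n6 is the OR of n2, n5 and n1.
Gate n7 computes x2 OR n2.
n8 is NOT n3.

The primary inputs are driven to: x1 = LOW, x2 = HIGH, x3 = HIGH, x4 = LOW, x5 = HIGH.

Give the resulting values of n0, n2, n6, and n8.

n0 = LOW, n2 = LOW, n6 = HIGH, n8 = LOW

n0 = x1 XOR x4 = LOW XOR LOW = LOW
n1 = n0 AND x3 = LOW AND HIGH = LOW
n2 = n1 AND x2 = LOW AND HIGH = LOW
n3 = x3 NAND n2 = HIGH NAND LOW = HIGH
n4 = n2 OR n3 = LOW OR HIGH = HIGH
n5 = x5 OR n4 = HIGH OR HIGH = HIGH
n6 = n2 OR n5 OR n1 = LOW OR HIGH OR LOW = HIGH
n8 = NOT n3 = NOT HIGH = LOW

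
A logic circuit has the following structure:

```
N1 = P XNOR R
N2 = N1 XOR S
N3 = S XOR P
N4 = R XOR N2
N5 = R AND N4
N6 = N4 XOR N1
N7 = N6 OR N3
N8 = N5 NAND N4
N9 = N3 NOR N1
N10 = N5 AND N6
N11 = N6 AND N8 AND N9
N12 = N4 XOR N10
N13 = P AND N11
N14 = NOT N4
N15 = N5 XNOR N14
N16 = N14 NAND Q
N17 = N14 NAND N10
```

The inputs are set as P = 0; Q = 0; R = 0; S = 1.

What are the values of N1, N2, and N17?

N1 = 1, N2 = 0, N17 = 1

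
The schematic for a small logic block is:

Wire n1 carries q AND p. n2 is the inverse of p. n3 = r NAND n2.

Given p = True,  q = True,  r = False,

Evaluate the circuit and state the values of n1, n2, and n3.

n1 = q AND p = True AND True = True
n2 = NOT p = NOT True = False
n3 = r NAND n2 = False NAND False = True

n1 = True, n2 = False, n3 = True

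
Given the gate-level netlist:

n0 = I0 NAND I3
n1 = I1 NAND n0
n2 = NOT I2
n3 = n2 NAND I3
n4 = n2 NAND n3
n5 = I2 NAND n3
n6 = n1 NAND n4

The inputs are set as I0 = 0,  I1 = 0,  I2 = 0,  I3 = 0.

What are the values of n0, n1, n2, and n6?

n0 = 1; n1 = 1; n2 = 1; n6 = 1

n0 = I0 NAND I3 = 0 NAND 0 = 1
n1 = I1 NAND n0 = 0 NAND 1 = 1
n2 = NOT I2 = NOT 0 = 1
n3 = n2 NAND I3 = 1 NAND 0 = 1
n4 = n2 NAND n3 = 1 NAND 1 = 0
n6 = n1 NAND n4 = 1 NAND 0 = 1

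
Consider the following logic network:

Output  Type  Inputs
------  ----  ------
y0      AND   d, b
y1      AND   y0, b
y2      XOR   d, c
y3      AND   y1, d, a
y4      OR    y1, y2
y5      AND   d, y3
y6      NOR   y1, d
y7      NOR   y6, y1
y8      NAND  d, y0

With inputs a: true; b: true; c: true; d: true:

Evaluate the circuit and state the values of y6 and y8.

y6 = false; y8 = false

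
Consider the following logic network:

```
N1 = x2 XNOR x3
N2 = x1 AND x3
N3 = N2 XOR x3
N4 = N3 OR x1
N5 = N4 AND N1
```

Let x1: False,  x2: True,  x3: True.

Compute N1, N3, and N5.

N1 = x2 XNOR x3 = True XNOR True = True
N2 = x1 AND x3 = False AND True = False
N3 = N2 XOR x3 = False XOR True = True
N4 = N3 OR x1 = True OR False = True
N5 = N4 AND N1 = True AND True = True

N1 = True, N3 = True, N5 = True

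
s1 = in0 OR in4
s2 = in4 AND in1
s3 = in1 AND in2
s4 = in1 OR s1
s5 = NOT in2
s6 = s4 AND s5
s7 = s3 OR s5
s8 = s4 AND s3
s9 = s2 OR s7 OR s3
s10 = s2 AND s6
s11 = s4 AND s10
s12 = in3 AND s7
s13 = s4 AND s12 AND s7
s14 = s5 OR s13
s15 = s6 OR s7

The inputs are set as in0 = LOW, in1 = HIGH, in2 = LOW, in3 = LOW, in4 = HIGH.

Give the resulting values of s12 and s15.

s12 = LOW, s15 = HIGH

s1 = in0 OR in4 = LOW OR HIGH = HIGH
s3 = in1 AND in2 = HIGH AND LOW = LOW
s4 = in1 OR s1 = HIGH OR HIGH = HIGH
s5 = NOT in2 = NOT LOW = HIGH
s6 = s4 AND s5 = HIGH AND HIGH = HIGH
s7 = s3 OR s5 = LOW OR HIGH = HIGH
s12 = in3 AND s7 = LOW AND HIGH = LOW
s15 = s6 OR s7 = HIGH OR HIGH = HIGH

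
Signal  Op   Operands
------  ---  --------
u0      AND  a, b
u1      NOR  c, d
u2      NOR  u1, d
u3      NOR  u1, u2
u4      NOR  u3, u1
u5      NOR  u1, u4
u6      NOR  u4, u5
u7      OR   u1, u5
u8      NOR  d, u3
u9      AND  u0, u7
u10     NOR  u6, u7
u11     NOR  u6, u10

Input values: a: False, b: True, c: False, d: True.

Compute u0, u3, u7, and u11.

u0 = a AND b = False AND True = False
u1 = c NOR d = False NOR True = False
u2 = u1 NOR d = False NOR True = False
u3 = u1 NOR u2 = False NOR False = True
u4 = u3 NOR u1 = True NOR False = False
u5 = u1 NOR u4 = False NOR False = True
u6 = u4 NOR u5 = False NOR True = False
u7 = u1 OR u5 = False OR True = True
u10 = u6 NOR u7 = False NOR True = False
u11 = u6 NOR u10 = False NOR False = True

u0 = False, u3 = True, u7 = True, u11 = True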